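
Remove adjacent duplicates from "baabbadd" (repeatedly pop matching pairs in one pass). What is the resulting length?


Input: baabbadd
Stack-based adjacent duplicate removal:
  Read 'b': push. Stack: b
  Read 'a': push. Stack: ba
  Read 'a': matches stack top 'a' => pop. Stack: b
  Read 'b': matches stack top 'b' => pop. Stack: (empty)
  Read 'b': push. Stack: b
  Read 'a': push. Stack: ba
  Read 'd': push. Stack: bad
  Read 'd': matches stack top 'd' => pop. Stack: ba
Final stack: "ba" (length 2)

2


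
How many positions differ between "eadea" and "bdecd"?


Comparing "eadea" and "bdecd" position by position:
  Position 0: 'e' vs 'b' => DIFFER
  Position 1: 'a' vs 'd' => DIFFER
  Position 2: 'd' vs 'e' => DIFFER
  Position 3: 'e' vs 'c' => DIFFER
  Position 4: 'a' vs 'd' => DIFFER
Positions that differ: 5

5


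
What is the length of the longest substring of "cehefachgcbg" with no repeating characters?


Input: "cehefachgcbg"
Sliding window (track last position of each char):
  Position 0 ('c'): window [0,0] length 1 -- new best
  Position 1 ('e'): window [0,1] length 2 -- new best
  Position 2 ('h'): window [0,2] length 3 -- new best
  Position 3 ('e'): repeat (last at 1), move window start to 2
  Position 3 ('e'): window [2,3] length 2
  Position 4 ('f'): window [2,4] length 3
  Position 5 ('a'): window [2,5] length 4 -- new best
  Position 6 ('c'): window [2,6] length 5 -- new best
  Position 7 ('h'): repeat (last at 2), move window start to 3
  Position 7 ('h'): window [3,7] length 5
  Position 8 ('g'): window [3,8] length 6 -- new best
  Position 9 ('c'): repeat (last at 6), move window start to 7
  Position 9 ('c'): window [7,9] length 3
  Position 10 ('b'): window [7,10] length 4
  Position 11 ('g'): repeat (last at 8), move window start to 9
  Position 11 ('g'): window [9,11] length 3
Longest substring with no repeats: "efachg" with length 6

6


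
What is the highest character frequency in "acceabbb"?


Input: acceabbb
Character counts:
  'a': 2
  'b': 3
  'c': 2
  'e': 1
Maximum frequency: 3

3


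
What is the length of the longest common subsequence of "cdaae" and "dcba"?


LCS of "cdaae" and "dcba"
DP table:
           d    c    b    a
      0    0    0    0    0
  c   0    0    1    1    1
  d   0    1    1    1    1
  a   0    1    1    1    2
  a   0    1    1    1    2
  e   0    1    1    1    2
LCS length = dp[5][4] = 2

2


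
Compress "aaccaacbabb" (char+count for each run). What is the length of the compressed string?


Input: aaccaacbabb
Runs:
  'a' x 2 => "a2"
  'c' x 2 => "c2"
  'a' x 2 => "a2"
  'c' x 1 => "c1"
  'b' x 1 => "b1"
  'a' x 1 => "a1"
  'b' x 2 => "b2"
Compressed: "a2c2a2c1b1a1b2"
Compressed length: 14

14


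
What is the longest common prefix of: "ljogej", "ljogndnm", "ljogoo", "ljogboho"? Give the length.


Words: ljogej, ljogndnm, ljogoo, ljogboho
  Position 0: all 'l' => match
  Position 1: all 'j' => match
  Position 2: all 'o' => match
  Position 3: all 'g' => match
  Position 4: ('e', 'n', 'o', 'b') => mismatch, stop
LCP = "ljog" (length 4)

4


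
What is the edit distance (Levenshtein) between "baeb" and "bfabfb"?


Computing edit distance: "baeb" -> "bfabfb"
DP table:
           b    f    a    b    f    b
      0    1    2    3    4    5    6
  b   1    0    1    2    3    4    5
  a   2    1    1    1    2    3    4
  e   3    2    2    2    2    3    4
  b   4    3    3    3    2    3    3
Edit distance = dp[4][6] = 3

3


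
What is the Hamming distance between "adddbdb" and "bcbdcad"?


Comparing "adddbdb" and "bcbdcad" position by position:
  Position 0: 'a' vs 'b' => differ
  Position 1: 'd' vs 'c' => differ
  Position 2: 'd' vs 'b' => differ
  Position 3: 'd' vs 'd' => same
  Position 4: 'b' vs 'c' => differ
  Position 5: 'd' vs 'a' => differ
  Position 6: 'b' vs 'd' => differ
Total differences (Hamming distance): 6

6


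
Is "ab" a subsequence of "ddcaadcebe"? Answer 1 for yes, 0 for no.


Check if "ab" is a subsequence of "ddcaadcebe"
Greedy scan:
  Position 0 ('d'): no match needed
  Position 1 ('d'): no match needed
  Position 2 ('c'): no match needed
  Position 3 ('a'): matches sub[0] = 'a'
  Position 4 ('a'): no match needed
  Position 5 ('d'): no match needed
  Position 6 ('c'): no match needed
  Position 7 ('e'): no match needed
  Position 8 ('b'): matches sub[1] = 'b'
  Position 9 ('e'): no match needed
All 2 characters matched => is a subsequence

1


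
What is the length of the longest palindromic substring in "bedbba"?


Input: "bedbba"
Checking substrings for palindromes:
  [3:5] "bb" (len 2) => palindrome
Longest palindromic substring: "bb" with length 2

2


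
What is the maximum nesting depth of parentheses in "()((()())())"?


Input: "()((()())())"
Tracking depth:
  Position 0 '(': depth becomes 1
  Position 1 ')': depth becomes 0
  Position 2 '(': depth becomes 1
  Position 3 '(': depth becomes 2
  Position 4 '(': depth becomes 3
  Position 5 ')': depth becomes 2
  Position 6 '(': depth becomes 3
  Position 7 ')': depth becomes 2
  Position 8 ')': depth becomes 1
  Position 9 '(': depth becomes 2
  Position 10 ')': depth becomes 1
  Position 11 ')': depth becomes 0
Maximum depth reached: 3

3


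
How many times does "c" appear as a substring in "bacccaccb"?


Searching for "c" in "bacccaccb"
Scanning each position:
  Position 0: "b" => no
  Position 1: "a" => no
  Position 2: "c" => MATCH
  Position 3: "c" => MATCH
  Position 4: "c" => MATCH
  Position 5: "a" => no
  Position 6: "c" => MATCH
  Position 7: "c" => MATCH
  Position 8: "b" => no
Total occurrences: 5

5


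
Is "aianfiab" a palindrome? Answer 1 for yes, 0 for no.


Input: aianfiab
Reversed: baifnaia
  Compare pos 0 ('a') with pos 7 ('b'): MISMATCH
  Compare pos 1 ('i') with pos 6 ('a'): MISMATCH
  Compare pos 2 ('a') with pos 5 ('i'): MISMATCH
  Compare pos 3 ('n') with pos 4 ('f'): MISMATCH
Result: not a palindrome

0


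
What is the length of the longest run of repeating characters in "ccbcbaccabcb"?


Input: "ccbcbaccabcb"
Scanning for longest run:
  Position 1 ('c'): continues run of 'c', length=2
  Position 2 ('b'): new char, reset run to 1
  Position 3 ('c'): new char, reset run to 1
  Position 4 ('b'): new char, reset run to 1
  Position 5 ('a'): new char, reset run to 1
  Position 6 ('c'): new char, reset run to 1
  Position 7 ('c'): continues run of 'c', length=2
  Position 8 ('a'): new char, reset run to 1
  Position 9 ('b'): new char, reset run to 1
  Position 10 ('c'): new char, reset run to 1
  Position 11 ('b'): new char, reset run to 1
Longest run: 'c' with length 2

2


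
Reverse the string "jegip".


Input: jegip
Reading characters right to left:
  Position 4: 'p'
  Position 3: 'i'
  Position 2: 'g'
  Position 1: 'e'
  Position 0: 'j'
Reversed: pigej

pigej


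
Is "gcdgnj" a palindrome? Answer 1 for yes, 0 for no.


Input: gcdgnj
Reversed: jngdcg
  Compare pos 0 ('g') with pos 5 ('j'): MISMATCH
  Compare pos 1 ('c') with pos 4 ('n'): MISMATCH
  Compare pos 2 ('d') with pos 3 ('g'): MISMATCH
Result: not a palindrome

0


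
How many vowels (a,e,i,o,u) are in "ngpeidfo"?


Input: ngpeidfo
Checking each character:
  'n' at position 0: consonant
  'g' at position 1: consonant
  'p' at position 2: consonant
  'e' at position 3: vowel (running total: 1)
  'i' at position 4: vowel (running total: 2)
  'd' at position 5: consonant
  'f' at position 6: consonant
  'o' at position 7: vowel (running total: 3)
Total vowels: 3

3


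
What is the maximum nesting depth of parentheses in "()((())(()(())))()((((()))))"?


Input: "()((())(()(())))()((((()))))"
Tracking depth:
  Position 0 '(': depth becomes 1
  Position 1 ')': depth becomes 0
  Position 2 '(': depth becomes 1
  Position 3 '(': depth becomes 2
  Position 4 '(': depth becomes 3
  Position 5 ')': depth becomes 2
  Position 6 ')': depth becomes 1
  Position 7 '(': depth becomes 2
  Position 8 '(': depth becomes 3
  Position 9 ')': depth becomes 2
  Position 10 '(': depth becomes 3
  Position 11 '(': depth becomes 4
  Position 12 ')': depth becomes 3
  Position 13 ')': depth becomes 2
  Position 14 ')': depth becomes 1
  Position 15 ')': depth becomes 0
  Position 16 '(': depth becomes 1
  Position 17 ')': depth becomes 0
  Position 18 '(': depth becomes 1
  Position 19 '(': depth becomes 2
  Position 20 '(': depth becomes 3
  Position 21 '(': depth becomes 4
  Position 22 '(': depth becomes 5
  Position 23 ')': depth becomes 4
  Position 24 ')': depth becomes 3
  Position 25 ')': depth becomes 2
  Position 26 ')': depth becomes 1
  Position 27 ')': depth becomes 0
Maximum depth reached: 5

5


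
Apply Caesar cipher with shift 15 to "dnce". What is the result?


Caesar cipher: shift "dnce" by 15
  'd' (pos 3) + 15 = pos 18 = 's'
  'n' (pos 13) + 15 = pos 2 = 'c'
  'c' (pos 2) + 15 = pos 17 = 'r'
  'e' (pos 4) + 15 = pos 19 = 't'
Result: scrt

scrt


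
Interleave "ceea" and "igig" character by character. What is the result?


Interleaving "ceea" and "igig":
  Position 0: 'c' from first, 'i' from second => "ci"
  Position 1: 'e' from first, 'g' from second => "eg"
  Position 2: 'e' from first, 'i' from second => "ei"
  Position 3: 'a' from first, 'g' from second => "ag"
Result: ciegeiag

ciegeiag


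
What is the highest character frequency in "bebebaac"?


Input: bebebaac
Character counts:
  'a': 2
  'b': 3
  'c': 1
  'e': 2
Maximum frequency: 3

3


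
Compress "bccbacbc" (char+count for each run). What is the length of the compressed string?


Input: bccbacbc
Runs:
  'b' x 1 => "b1"
  'c' x 2 => "c2"
  'b' x 1 => "b1"
  'a' x 1 => "a1"
  'c' x 1 => "c1"
  'b' x 1 => "b1"
  'c' x 1 => "c1"
Compressed: "b1c2b1a1c1b1c1"
Compressed length: 14

14


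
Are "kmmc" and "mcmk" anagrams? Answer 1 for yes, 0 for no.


Strings: "kmmc", "mcmk"
Sorted first:  ckmm
Sorted second: ckmm
Sorted forms match => anagrams

1


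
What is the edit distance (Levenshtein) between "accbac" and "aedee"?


Computing edit distance: "accbac" -> "aedee"
DP table:
           a    e    d    e    e
      0    1    2    3    4    5
  a   1    0    1    2    3    4
  c   2    1    1    2    3    4
  c   3    2    2    2    3    4
  b   4    3    3    3    3    4
  a   5    4    4    4    4    4
  c   6    5    5    5    5    5
Edit distance = dp[6][5] = 5

5


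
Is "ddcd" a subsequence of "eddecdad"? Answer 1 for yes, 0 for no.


Check if "ddcd" is a subsequence of "eddecdad"
Greedy scan:
  Position 0 ('e'): no match needed
  Position 1 ('d'): matches sub[0] = 'd'
  Position 2 ('d'): matches sub[1] = 'd'
  Position 3 ('e'): no match needed
  Position 4 ('c'): matches sub[2] = 'c'
  Position 5 ('d'): matches sub[3] = 'd'
  Position 6 ('a'): no match needed
  Position 7 ('d'): no match needed
All 4 characters matched => is a subsequence

1


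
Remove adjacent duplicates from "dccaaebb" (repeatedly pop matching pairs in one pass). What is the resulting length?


Input: dccaaebb
Stack-based adjacent duplicate removal:
  Read 'd': push. Stack: d
  Read 'c': push. Stack: dc
  Read 'c': matches stack top 'c' => pop. Stack: d
  Read 'a': push. Stack: da
  Read 'a': matches stack top 'a' => pop. Stack: d
  Read 'e': push. Stack: de
  Read 'b': push. Stack: deb
  Read 'b': matches stack top 'b' => pop. Stack: de
Final stack: "de" (length 2)

2


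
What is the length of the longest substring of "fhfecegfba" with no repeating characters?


Input: "fhfecegfba"
Sliding window (track last position of each char):
  Position 0 ('f'): window [0,0] length 1 -- new best
  Position 1 ('h'): window [0,1] length 2 -- new best
  Position 2 ('f'): repeat (last at 0), move window start to 1
  Position 2 ('f'): window [1,2] length 2
  Position 3 ('e'): window [1,3] length 3 -- new best
  Position 4 ('c'): window [1,4] length 4 -- new best
  Position 5 ('e'): repeat (last at 3), move window start to 4
  Position 5 ('e'): window [4,5] length 2
  Position 6 ('g'): window [4,6] length 3
  Position 7 ('f'): window [4,7] length 4
  Position 8 ('b'): window [4,8] length 5 -- new best
  Position 9 ('a'): window [4,9] length 6 -- new best
Longest substring with no repeats: "cegfba" with length 6

6


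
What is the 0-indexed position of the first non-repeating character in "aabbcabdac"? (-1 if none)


Input: aabbcabdac
Character frequencies:
  'a': 4
  'b': 3
  'c': 2
  'd': 1
Scanning left to right for freq == 1:
  Position 0 ('a'): freq=4, skip
  Position 1 ('a'): freq=4, skip
  Position 2 ('b'): freq=3, skip
  Position 3 ('b'): freq=3, skip
  Position 4 ('c'): freq=2, skip
  Position 5 ('a'): freq=4, skip
  Position 6 ('b'): freq=3, skip
  Position 7 ('d'): unique! => answer = 7

7


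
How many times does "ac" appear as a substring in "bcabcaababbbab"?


Searching for "ac" in "bcabcaababbbab"
Scanning each position:
  Position 0: "bc" => no
  Position 1: "ca" => no
  Position 2: "ab" => no
  Position 3: "bc" => no
  Position 4: "ca" => no
  Position 5: "aa" => no
  Position 6: "ab" => no
  Position 7: "ba" => no
  Position 8: "ab" => no
  Position 9: "bb" => no
  Position 10: "bb" => no
  Position 11: "ba" => no
  Position 12: "ab" => no
Total occurrences: 0

0


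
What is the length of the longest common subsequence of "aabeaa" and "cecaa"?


LCS of "aabeaa" and "cecaa"
DP table:
           c    e    c    a    a
      0    0    0    0    0    0
  a   0    0    0    0    1    1
  a   0    0    0    0    1    2
  b   0    0    0    0    1    2
  e   0    0    1    1    1    2
  a   0    0    1    1    2    2
  a   0    0    1    1    2    3
LCS length = dp[6][5] = 3

3


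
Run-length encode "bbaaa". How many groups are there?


Input: bbaaa
Scanning for consecutive runs:
  Group 1: 'b' x 2 (positions 0-1)
  Group 2: 'a' x 3 (positions 2-4)
Total groups: 2

2


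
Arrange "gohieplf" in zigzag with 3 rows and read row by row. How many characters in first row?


Zigzag "gohieplf" into 3 rows:
Placing characters:
  'g' => row 0
  'o' => row 1
  'h' => row 2
  'i' => row 1
  'e' => row 0
  'p' => row 1
  'l' => row 2
  'f' => row 1
Rows:
  Row 0: "ge"
  Row 1: "oipf"
  Row 2: "hl"
First row length: 2

2


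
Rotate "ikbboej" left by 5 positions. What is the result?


Input: "ikbboej", rotate left by 5
First 5 characters: "ikbbo"
Remaining characters: "ej"
Concatenate remaining + first: "ej" + "ikbbo" = "ejikbbo"

ejikbbo


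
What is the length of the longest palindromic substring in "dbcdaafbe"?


Input: "dbcdaafbe"
Checking substrings for palindromes:
  [4:6] "aa" (len 2) => palindrome
Longest palindromic substring: "aa" with length 2

2


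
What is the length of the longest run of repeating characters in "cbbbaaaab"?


Input: "cbbbaaaab"
Scanning for longest run:
  Position 1 ('b'): new char, reset run to 1
  Position 2 ('b'): continues run of 'b', length=2
  Position 3 ('b'): continues run of 'b', length=3
  Position 4 ('a'): new char, reset run to 1
  Position 5 ('a'): continues run of 'a', length=2
  Position 6 ('a'): continues run of 'a', length=3
  Position 7 ('a'): continues run of 'a', length=4
  Position 8 ('b'): new char, reset run to 1
Longest run: 'a' with length 4

4


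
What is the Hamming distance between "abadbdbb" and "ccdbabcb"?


Comparing "abadbdbb" and "ccdbabcb" position by position:
  Position 0: 'a' vs 'c' => differ
  Position 1: 'b' vs 'c' => differ
  Position 2: 'a' vs 'd' => differ
  Position 3: 'd' vs 'b' => differ
  Position 4: 'b' vs 'a' => differ
  Position 5: 'd' vs 'b' => differ
  Position 6: 'b' vs 'c' => differ
  Position 7: 'b' vs 'b' => same
Total differences (Hamming distance): 7

7


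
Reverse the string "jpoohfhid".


Input: jpoohfhid
Reading characters right to left:
  Position 8: 'd'
  Position 7: 'i'
  Position 6: 'h'
  Position 5: 'f'
  Position 4: 'h'
  Position 3: 'o'
  Position 2: 'o'
  Position 1: 'p'
  Position 0: 'j'
Reversed: dihfhoopj

dihfhoopj


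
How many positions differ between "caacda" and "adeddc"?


Comparing "caacda" and "adeddc" position by position:
  Position 0: 'c' vs 'a' => DIFFER
  Position 1: 'a' vs 'd' => DIFFER
  Position 2: 'a' vs 'e' => DIFFER
  Position 3: 'c' vs 'd' => DIFFER
  Position 4: 'd' vs 'd' => same
  Position 5: 'a' vs 'c' => DIFFER
Positions that differ: 5

5


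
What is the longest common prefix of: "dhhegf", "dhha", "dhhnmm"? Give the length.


Words: dhhegf, dhha, dhhnmm
  Position 0: all 'd' => match
  Position 1: all 'h' => match
  Position 2: all 'h' => match
  Position 3: ('e', 'a', 'n') => mismatch, stop
LCP = "dhh" (length 3)

3


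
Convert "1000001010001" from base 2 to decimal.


Input: "1000001010001" in base 2
Positional expansion:
  Digit '1' (value 1) x 2^12 = 4096
  Digit '0' (value 0) x 2^11 = 0
  Digit '0' (value 0) x 2^10 = 0
  Digit '0' (value 0) x 2^9 = 0
  Digit '0' (value 0) x 2^8 = 0
  Digit '0' (value 0) x 2^7 = 0
  Digit '1' (value 1) x 2^6 = 64
  Digit '0' (value 0) x 2^5 = 0
  Digit '1' (value 1) x 2^4 = 16
  Digit '0' (value 0) x 2^3 = 0
  Digit '0' (value 0) x 2^2 = 0
  Digit '0' (value 0) x 2^1 = 0
  Digit '1' (value 1) x 2^0 = 1
Sum = 4177

4177


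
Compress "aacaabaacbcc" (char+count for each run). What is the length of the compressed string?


Input: aacaabaacbcc
Runs:
  'a' x 2 => "a2"
  'c' x 1 => "c1"
  'a' x 2 => "a2"
  'b' x 1 => "b1"
  'a' x 2 => "a2"
  'c' x 1 => "c1"
  'b' x 1 => "b1"
  'c' x 2 => "c2"
Compressed: "a2c1a2b1a2c1b1c2"
Compressed length: 16

16


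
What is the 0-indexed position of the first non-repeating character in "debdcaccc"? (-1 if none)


Input: debdcaccc
Character frequencies:
  'a': 1
  'b': 1
  'c': 4
  'd': 2
  'e': 1
Scanning left to right for freq == 1:
  Position 0 ('d'): freq=2, skip
  Position 1 ('e'): unique! => answer = 1

1


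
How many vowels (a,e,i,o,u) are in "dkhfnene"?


Input: dkhfnene
Checking each character:
  'd' at position 0: consonant
  'k' at position 1: consonant
  'h' at position 2: consonant
  'f' at position 3: consonant
  'n' at position 4: consonant
  'e' at position 5: vowel (running total: 1)
  'n' at position 6: consonant
  'e' at position 7: vowel (running total: 2)
Total vowels: 2

2


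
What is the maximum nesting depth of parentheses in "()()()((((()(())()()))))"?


Input: "()()()((((()(())()()))))"
Tracking depth:
  Position 0 '(': depth becomes 1
  Position 1 ')': depth becomes 0
  Position 2 '(': depth becomes 1
  Position 3 ')': depth becomes 0
  Position 4 '(': depth becomes 1
  Position 5 ')': depth becomes 0
  Position 6 '(': depth becomes 1
  Position 7 '(': depth becomes 2
  Position 8 '(': depth becomes 3
  Position 9 '(': depth becomes 4
  Position 10 '(': depth becomes 5
  Position 11 ')': depth becomes 4
  Position 12 '(': depth becomes 5
  Position 13 '(': depth becomes 6
  Position 14 ')': depth becomes 5
  Position 15 ')': depth becomes 4
  Position 16 '(': depth becomes 5
  Position 17 ')': depth becomes 4
  Position 18 '(': depth becomes 5
  Position 19 ')': depth becomes 4
  Position 20 ')': depth becomes 3
  Position 21 ')': depth becomes 2
  Position 22 ')': depth becomes 1
  Position 23 ')': depth becomes 0
Maximum depth reached: 6

6


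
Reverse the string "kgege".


Input: kgege
Reading characters right to left:
  Position 4: 'e'
  Position 3: 'g'
  Position 2: 'e'
  Position 1: 'g'
  Position 0: 'k'
Reversed: egegk

egegk


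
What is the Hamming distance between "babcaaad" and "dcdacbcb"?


Comparing "babcaaad" and "dcdacbcb" position by position:
  Position 0: 'b' vs 'd' => differ
  Position 1: 'a' vs 'c' => differ
  Position 2: 'b' vs 'd' => differ
  Position 3: 'c' vs 'a' => differ
  Position 4: 'a' vs 'c' => differ
  Position 5: 'a' vs 'b' => differ
  Position 6: 'a' vs 'c' => differ
  Position 7: 'd' vs 'b' => differ
Total differences (Hamming distance): 8

8


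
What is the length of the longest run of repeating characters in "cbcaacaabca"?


Input: "cbcaacaabca"
Scanning for longest run:
  Position 1 ('b'): new char, reset run to 1
  Position 2 ('c'): new char, reset run to 1
  Position 3 ('a'): new char, reset run to 1
  Position 4 ('a'): continues run of 'a', length=2
  Position 5 ('c'): new char, reset run to 1
  Position 6 ('a'): new char, reset run to 1
  Position 7 ('a'): continues run of 'a', length=2
  Position 8 ('b'): new char, reset run to 1
  Position 9 ('c'): new char, reset run to 1
  Position 10 ('a'): new char, reset run to 1
Longest run: 'a' with length 2

2


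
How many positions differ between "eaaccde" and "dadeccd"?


Comparing "eaaccde" and "dadeccd" position by position:
  Position 0: 'e' vs 'd' => DIFFER
  Position 1: 'a' vs 'a' => same
  Position 2: 'a' vs 'd' => DIFFER
  Position 3: 'c' vs 'e' => DIFFER
  Position 4: 'c' vs 'c' => same
  Position 5: 'd' vs 'c' => DIFFER
  Position 6: 'e' vs 'd' => DIFFER
Positions that differ: 5

5


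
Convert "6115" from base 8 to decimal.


Input: "6115" in base 8
Positional expansion:
  Digit '6' (value 6) x 8^3 = 3072
  Digit '1' (value 1) x 8^2 = 64
  Digit '1' (value 1) x 8^1 = 8
  Digit '5' (value 5) x 8^0 = 5
Sum = 3149

3149


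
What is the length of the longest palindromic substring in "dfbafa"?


Input: "dfbafa"
Checking substrings for palindromes:
  [3:6] "afa" (len 3) => palindrome
Longest palindromic substring: "afa" with length 3

3


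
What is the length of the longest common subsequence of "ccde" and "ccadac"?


LCS of "ccde" and "ccadac"
DP table:
           c    c    a    d    a    c
      0    0    0    0    0    0    0
  c   0    1    1    1    1    1    1
  c   0    1    2    2    2    2    2
  d   0    1    2    2    3    3    3
  e   0    1    2    2    3    3    3
LCS length = dp[4][6] = 3

3


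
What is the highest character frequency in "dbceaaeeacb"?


Input: dbceaaeeacb
Character counts:
  'a': 3
  'b': 2
  'c': 2
  'd': 1
  'e': 3
Maximum frequency: 3

3


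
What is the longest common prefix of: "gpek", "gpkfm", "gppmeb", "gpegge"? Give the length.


Words: gpek, gpkfm, gppmeb, gpegge
  Position 0: all 'g' => match
  Position 1: all 'p' => match
  Position 2: ('e', 'k', 'p', 'e') => mismatch, stop
LCP = "gp" (length 2)

2


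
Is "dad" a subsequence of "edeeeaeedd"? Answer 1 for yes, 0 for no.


Check if "dad" is a subsequence of "edeeeaeedd"
Greedy scan:
  Position 0 ('e'): no match needed
  Position 1 ('d'): matches sub[0] = 'd'
  Position 2 ('e'): no match needed
  Position 3 ('e'): no match needed
  Position 4 ('e'): no match needed
  Position 5 ('a'): matches sub[1] = 'a'
  Position 6 ('e'): no match needed
  Position 7 ('e'): no match needed
  Position 8 ('d'): matches sub[2] = 'd'
  Position 9 ('d'): no match needed
All 3 characters matched => is a subsequence

1


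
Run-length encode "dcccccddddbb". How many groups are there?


Input: dcccccddddbb
Scanning for consecutive runs:
  Group 1: 'd' x 1 (positions 0-0)
  Group 2: 'c' x 5 (positions 1-5)
  Group 3: 'd' x 4 (positions 6-9)
  Group 4: 'b' x 2 (positions 10-11)
Total groups: 4

4


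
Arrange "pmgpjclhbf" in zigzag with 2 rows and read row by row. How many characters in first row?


Zigzag "pmgpjclhbf" into 2 rows:
Placing characters:
  'p' => row 0
  'm' => row 1
  'g' => row 0
  'p' => row 1
  'j' => row 0
  'c' => row 1
  'l' => row 0
  'h' => row 1
  'b' => row 0
  'f' => row 1
Rows:
  Row 0: "pgjlb"
  Row 1: "mpchf"
First row length: 5

5


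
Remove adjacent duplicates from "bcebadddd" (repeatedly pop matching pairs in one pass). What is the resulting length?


Input: bcebadddd
Stack-based adjacent duplicate removal:
  Read 'b': push. Stack: b
  Read 'c': push. Stack: bc
  Read 'e': push. Stack: bce
  Read 'b': push. Stack: bceb
  Read 'a': push. Stack: bceba
  Read 'd': push. Stack: bcebad
  Read 'd': matches stack top 'd' => pop. Stack: bceba
  Read 'd': push. Stack: bcebad
  Read 'd': matches stack top 'd' => pop. Stack: bceba
Final stack: "bceba" (length 5)

5


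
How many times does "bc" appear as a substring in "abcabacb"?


Searching for "bc" in "abcabacb"
Scanning each position:
  Position 0: "ab" => no
  Position 1: "bc" => MATCH
  Position 2: "ca" => no
  Position 3: "ab" => no
  Position 4: "ba" => no
  Position 5: "ac" => no
  Position 6: "cb" => no
Total occurrences: 1

1


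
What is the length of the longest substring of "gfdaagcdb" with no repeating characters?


Input: "gfdaagcdb"
Sliding window (track last position of each char):
  Position 0 ('g'): window [0,0] length 1 -- new best
  Position 1 ('f'): window [0,1] length 2 -- new best
  Position 2 ('d'): window [0,2] length 3 -- new best
  Position 3 ('a'): window [0,3] length 4 -- new best
  Position 4 ('a'): repeat (last at 3), move window start to 4
  Position 4 ('a'): window [4,4] length 1
  Position 5 ('g'): window [4,5] length 2
  Position 6 ('c'): window [4,6] length 3
  Position 7 ('d'): window [4,7] length 4
  Position 8 ('b'): window [4,8] length 5 -- new best
Longest substring with no repeats: "agcdb" with length 5

5


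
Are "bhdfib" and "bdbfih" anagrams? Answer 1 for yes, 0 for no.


Strings: "bhdfib", "bdbfih"
Sorted first:  bbdfhi
Sorted second: bbdfhi
Sorted forms match => anagrams

1


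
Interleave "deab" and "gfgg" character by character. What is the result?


Interleaving "deab" and "gfgg":
  Position 0: 'd' from first, 'g' from second => "dg"
  Position 1: 'e' from first, 'f' from second => "ef"
  Position 2: 'a' from first, 'g' from second => "ag"
  Position 3: 'b' from first, 'g' from second => "bg"
Result: dgefagbg

dgefagbg


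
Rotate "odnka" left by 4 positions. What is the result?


Input: "odnka", rotate left by 4
First 4 characters: "odnk"
Remaining characters: "a"
Concatenate remaining + first: "a" + "odnk" = "aodnk"

aodnk


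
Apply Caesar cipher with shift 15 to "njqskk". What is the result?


Caesar cipher: shift "njqskk" by 15
  'n' (pos 13) + 15 = pos 2 = 'c'
  'j' (pos 9) + 15 = pos 24 = 'y'
  'q' (pos 16) + 15 = pos 5 = 'f'
  's' (pos 18) + 15 = pos 7 = 'h'
  'k' (pos 10) + 15 = pos 25 = 'z'
  'k' (pos 10) + 15 = pos 25 = 'z'
Result: cyfhzz

cyfhzz


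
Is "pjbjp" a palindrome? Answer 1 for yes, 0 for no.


Input: pjbjp
Reversed: pjbjp
  Compare pos 0 ('p') with pos 4 ('p'): match
  Compare pos 1 ('j') with pos 3 ('j'): match
Result: palindrome

1


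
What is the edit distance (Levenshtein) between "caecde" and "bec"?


Computing edit distance: "caecde" -> "bec"
DP table:
           b    e    c
      0    1    2    3
  c   1    1    2    2
  a   2    2    2    3
  e   3    3    2    3
  c   4    4    3    2
  d   5    5    4    3
  e   6    6    5    4
Edit distance = dp[6][3] = 4

4


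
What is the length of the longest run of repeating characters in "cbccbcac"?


Input: "cbccbcac"
Scanning for longest run:
  Position 1 ('b'): new char, reset run to 1
  Position 2 ('c'): new char, reset run to 1
  Position 3 ('c'): continues run of 'c', length=2
  Position 4 ('b'): new char, reset run to 1
  Position 5 ('c'): new char, reset run to 1
  Position 6 ('a'): new char, reset run to 1
  Position 7 ('c'): new char, reset run to 1
Longest run: 'c' with length 2

2


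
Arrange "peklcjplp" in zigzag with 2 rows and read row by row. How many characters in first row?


Zigzag "peklcjplp" into 2 rows:
Placing characters:
  'p' => row 0
  'e' => row 1
  'k' => row 0
  'l' => row 1
  'c' => row 0
  'j' => row 1
  'p' => row 0
  'l' => row 1
  'p' => row 0
Rows:
  Row 0: "pkcpp"
  Row 1: "eljl"
First row length: 5

5


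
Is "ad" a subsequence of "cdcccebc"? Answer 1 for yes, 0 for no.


Check if "ad" is a subsequence of "cdcccebc"
Greedy scan:
  Position 0 ('c'): no match needed
  Position 1 ('d'): no match needed
  Position 2 ('c'): no match needed
  Position 3 ('c'): no match needed
  Position 4 ('c'): no match needed
  Position 5 ('e'): no match needed
  Position 6 ('b'): no match needed
  Position 7 ('c'): no match needed
Only matched 0/2 characters => not a subsequence

0


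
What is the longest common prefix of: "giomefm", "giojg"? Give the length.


Words: giomefm, giojg
  Position 0: all 'g' => match
  Position 1: all 'i' => match
  Position 2: all 'o' => match
  Position 3: ('m', 'j') => mismatch, stop
LCP = "gio" (length 3)

3


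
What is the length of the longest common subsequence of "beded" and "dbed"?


LCS of "beded" and "dbed"
DP table:
           d    b    e    d
      0    0    0    0    0
  b   0    0    1    1    1
  e   0    0    1    2    2
  d   0    1    1    2    3
  e   0    1    1    2    3
  d   0    1    1    2    3
LCS length = dp[5][4] = 3

3


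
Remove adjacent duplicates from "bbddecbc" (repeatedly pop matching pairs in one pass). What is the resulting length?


Input: bbddecbc
Stack-based adjacent duplicate removal:
  Read 'b': push. Stack: b
  Read 'b': matches stack top 'b' => pop. Stack: (empty)
  Read 'd': push. Stack: d
  Read 'd': matches stack top 'd' => pop. Stack: (empty)
  Read 'e': push. Stack: e
  Read 'c': push. Stack: ec
  Read 'b': push. Stack: ecb
  Read 'c': push. Stack: ecbc
Final stack: "ecbc" (length 4)

4


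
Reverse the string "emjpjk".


Input: emjpjk
Reading characters right to left:
  Position 5: 'k'
  Position 4: 'j'
  Position 3: 'p'
  Position 2: 'j'
  Position 1: 'm'
  Position 0: 'e'
Reversed: kjpjme

kjpjme


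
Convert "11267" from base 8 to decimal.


Input: "11267" in base 8
Positional expansion:
  Digit '1' (value 1) x 8^4 = 4096
  Digit '1' (value 1) x 8^3 = 512
  Digit '2' (value 2) x 8^2 = 128
  Digit '6' (value 6) x 8^1 = 48
  Digit '7' (value 7) x 8^0 = 7
Sum = 4791

4791


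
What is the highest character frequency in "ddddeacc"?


Input: ddddeacc
Character counts:
  'a': 1
  'c': 2
  'd': 4
  'e': 1
Maximum frequency: 4

4


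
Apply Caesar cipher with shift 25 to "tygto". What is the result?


Caesar cipher: shift "tygto" by 25
  't' (pos 19) + 25 = pos 18 = 's'
  'y' (pos 24) + 25 = pos 23 = 'x'
  'g' (pos 6) + 25 = pos 5 = 'f'
  't' (pos 19) + 25 = pos 18 = 's'
  'o' (pos 14) + 25 = pos 13 = 'n'
Result: sxfsn

sxfsn


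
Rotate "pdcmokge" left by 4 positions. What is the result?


Input: "pdcmokge", rotate left by 4
First 4 characters: "pdcm"
Remaining characters: "okge"
Concatenate remaining + first: "okge" + "pdcm" = "okgepdcm"

okgepdcm


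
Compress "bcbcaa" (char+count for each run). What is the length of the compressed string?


Input: bcbcaa
Runs:
  'b' x 1 => "b1"
  'c' x 1 => "c1"
  'b' x 1 => "b1"
  'c' x 1 => "c1"
  'a' x 2 => "a2"
Compressed: "b1c1b1c1a2"
Compressed length: 10

10


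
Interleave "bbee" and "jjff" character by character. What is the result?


Interleaving "bbee" and "jjff":
  Position 0: 'b' from first, 'j' from second => "bj"
  Position 1: 'b' from first, 'j' from second => "bj"
  Position 2: 'e' from first, 'f' from second => "ef"
  Position 3: 'e' from first, 'f' from second => "ef"
Result: bjbjefef

bjbjefef


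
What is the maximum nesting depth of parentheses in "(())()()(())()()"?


Input: "(())()()(())()()"
Tracking depth:
  Position 0 '(': depth becomes 1
  Position 1 '(': depth becomes 2
  Position 2 ')': depth becomes 1
  Position 3 ')': depth becomes 0
  Position 4 '(': depth becomes 1
  Position 5 ')': depth becomes 0
  Position 6 '(': depth becomes 1
  Position 7 ')': depth becomes 0
  Position 8 '(': depth becomes 1
  Position 9 '(': depth becomes 2
  Position 10 ')': depth becomes 1
  Position 11 ')': depth becomes 0
  Position 12 '(': depth becomes 1
  Position 13 ')': depth becomes 0
  Position 14 '(': depth becomes 1
  Position 15 ')': depth becomes 0
Maximum depth reached: 2

2


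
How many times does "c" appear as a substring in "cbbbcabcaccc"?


Searching for "c" in "cbbbcabcaccc"
Scanning each position:
  Position 0: "c" => MATCH
  Position 1: "b" => no
  Position 2: "b" => no
  Position 3: "b" => no
  Position 4: "c" => MATCH
  Position 5: "a" => no
  Position 6: "b" => no
  Position 7: "c" => MATCH
  Position 8: "a" => no
  Position 9: "c" => MATCH
  Position 10: "c" => MATCH
  Position 11: "c" => MATCH
Total occurrences: 6

6


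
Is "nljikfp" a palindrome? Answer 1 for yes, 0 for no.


Input: nljikfp
Reversed: pfkijln
  Compare pos 0 ('n') with pos 6 ('p'): MISMATCH
  Compare pos 1 ('l') with pos 5 ('f'): MISMATCH
  Compare pos 2 ('j') with pos 4 ('k'): MISMATCH
Result: not a palindrome

0


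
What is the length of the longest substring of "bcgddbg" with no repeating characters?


Input: "bcgddbg"
Sliding window (track last position of each char):
  Position 0 ('b'): window [0,0] length 1 -- new best
  Position 1 ('c'): window [0,1] length 2 -- new best
  Position 2 ('g'): window [0,2] length 3 -- new best
  Position 3 ('d'): window [0,3] length 4 -- new best
  Position 4 ('d'): repeat (last at 3), move window start to 4
  Position 4 ('d'): window [4,4] length 1
  Position 5 ('b'): window [4,5] length 2
  Position 6 ('g'): window [4,6] length 3
Longest substring with no repeats: "bcgd" with length 4

4


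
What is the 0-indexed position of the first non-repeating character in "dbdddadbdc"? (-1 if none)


Input: dbdddadbdc
Character frequencies:
  'a': 1
  'b': 2
  'c': 1
  'd': 6
Scanning left to right for freq == 1:
  Position 0 ('d'): freq=6, skip
  Position 1 ('b'): freq=2, skip
  Position 2 ('d'): freq=6, skip
  Position 3 ('d'): freq=6, skip
  Position 4 ('d'): freq=6, skip
  Position 5 ('a'): unique! => answer = 5

5


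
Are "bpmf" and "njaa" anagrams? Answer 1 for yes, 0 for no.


Strings: "bpmf", "njaa"
Sorted first:  bfmp
Sorted second: aajn
Differ at position 0: 'b' vs 'a' => not anagrams

0


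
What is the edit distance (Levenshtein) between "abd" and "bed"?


Computing edit distance: "abd" -> "bed"
DP table:
           b    e    d
      0    1    2    3
  a   1    1    2    3
  b   2    1    2    3
  d   3    2    2    2
Edit distance = dp[3][3] = 2

2


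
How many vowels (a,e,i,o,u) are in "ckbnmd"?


Input: ckbnmd
Checking each character:
  'c' at position 0: consonant
  'k' at position 1: consonant
  'b' at position 2: consonant
  'n' at position 3: consonant
  'm' at position 4: consonant
  'd' at position 5: consonant
Total vowels: 0

0


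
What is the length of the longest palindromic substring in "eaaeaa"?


Input: "eaaeaa"
Checking substrings for palindromes:
  [1:6] "aaeaa" (len 5) => palindrome
  [0:4] "eaae" (len 4) => palindrome
  [2:5] "aea" (len 3) => palindrome
  [1:3] "aa" (len 2) => palindrome
  [4:6] "aa" (len 2) => palindrome
Longest palindromic substring: "aaeaa" with length 5

5


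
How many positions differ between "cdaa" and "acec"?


Comparing "cdaa" and "acec" position by position:
  Position 0: 'c' vs 'a' => DIFFER
  Position 1: 'd' vs 'c' => DIFFER
  Position 2: 'a' vs 'e' => DIFFER
  Position 3: 'a' vs 'c' => DIFFER
Positions that differ: 4

4


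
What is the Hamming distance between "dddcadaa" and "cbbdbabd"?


Comparing "dddcadaa" and "cbbdbabd" position by position:
  Position 0: 'd' vs 'c' => differ
  Position 1: 'd' vs 'b' => differ
  Position 2: 'd' vs 'b' => differ
  Position 3: 'c' vs 'd' => differ
  Position 4: 'a' vs 'b' => differ
  Position 5: 'd' vs 'a' => differ
  Position 6: 'a' vs 'b' => differ
  Position 7: 'a' vs 'd' => differ
Total differences (Hamming distance): 8

8


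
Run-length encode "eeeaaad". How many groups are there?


Input: eeeaaad
Scanning for consecutive runs:
  Group 1: 'e' x 3 (positions 0-2)
  Group 2: 'a' x 3 (positions 3-5)
  Group 3: 'd' x 1 (positions 6-6)
Total groups: 3

3


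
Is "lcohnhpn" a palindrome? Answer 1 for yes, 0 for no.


Input: lcohnhpn
Reversed: nphnhocl
  Compare pos 0 ('l') with pos 7 ('n'): MISMATCH
  Compare pos 1 ('c') with pos 6 ('p'): MISMATCH
  Compare pos 2 ('o') with pos 5 ('h'): MISMATCH
  Compare pos 3 ('h') with pos 4 ('n'): MISMATCH
Result: not a palindrome

0


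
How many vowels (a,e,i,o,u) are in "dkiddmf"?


Input: dkiddmf
Checking each character:
  'd' at position 0: consonant
  'k' at position 1: consonant
  'i' at position 2: vowel (running total: 1)
  'd' at position 3: consonant
  'd' at position 4: consonant
  'm' at position 5: consonant
  'f' at position 6: consonant
Total vowels: 1

1


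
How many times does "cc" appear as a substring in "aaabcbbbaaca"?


Searching for "cc" in "aaabcbbbaaca"
Scanning each position:
  Position 0: "aa" => no
  Position 1: "aa" => no
  Position 2: "ab" => no
  Position 3: "bc" => no
  Position 4: "cb" => no
  Position 5: "bb" => no
  Position 6: "bb" => no
  Position 7: "ba" => no
  Position 8: "aa" => no
  Position 9: "ac" => no
  Position 10: "ca" => no
Total occurrences: 0

0


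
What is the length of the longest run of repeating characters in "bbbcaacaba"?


Input: "bbbcaacaba"
Scanning for longest run:
  Position 1 ('b'): continues run of 'b', length=2
  Position 2 ('b'): continues run of 'b', length=3
  Position 3 ('c'): new char, reset run to 1
  Position 4 ('a'): new char, reset run to 1
  Position 5 ('a'): continues run of 'a', length=2
  Position 6 ('c'): new char, reset run to 1
  Position 7 ('a'): new char, reset run to 1
  Position 8 ('b'): new char, reset run to 1
  Position 9 ('a'): new char, reset run to 1
Longest run: 'b' with length 3

3


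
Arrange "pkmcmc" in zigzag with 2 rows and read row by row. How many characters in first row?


Zigzag "pkmcmc" into 2 rows:
Placing characters:
  'p' => row 0
  'k' => row 1
  'm' => row 0
  'c' => row 1
  'm' => row 0
  'c' => row 1
Rows:
  Row 0: "pmm"
  Row 1: "kcc"
First row length: 3

3


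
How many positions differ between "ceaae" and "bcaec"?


Comparing "ceaae" and "bcaec" position by position:
  Position 0: 'c' vs 'b' => DIFFER
  Position 1: 'e' vs 'c' => DIFFER
  Position 2: 'a' vs 'a' => same
  Position 3: 'a' vs 'e' => DIFFER
  Position 4: 'e' vs 'c' => DIFFER
Positions that differ: 4

4


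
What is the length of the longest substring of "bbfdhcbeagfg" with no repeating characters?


Input: "bbfdhcbeagfg"
Sliding window (track last position of each char):
  Position 0 ('b'): window [0,0] length 1 -- new best
  Position 1 ('b'): repeat (last at 0), move window start to 1
  Position 1 ('b'): window [1,1] length 1
  Position 2 ('f'): window [1,2] length 2 -- new best
  Position 3 ('d'): window [1,3] length 3 -- new best
  Position 4 ('h'): window [1,4] length 4 -- new best
  Position 5 ('c'): window [1,5] length 5 -- new best
  Position 6 ('b'): repeat (last at 1), move window start to 2
  Position 6 ('b'): window [2,6] length 5
  Position 7 ('e'): window [2,7] length 6 -- new best
  Position 8 ('a'): window [2,8] length 7 -- new best
  Position 9 ('g'): window [2,9] length 8 -- new best
  Position 10 ('f'): repeat (last at 2), move window start to 3
  Position 10 ('f'): window [3,10] length 8
  Position 11 ('g'): repeat (last at 9), move window start to 10
  Position 11 ('g'): window [10,11] length 2
Longest substring with no repeats: "fdhcbeag" with length 8

8


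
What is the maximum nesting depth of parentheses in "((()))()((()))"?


Input: "((()))()((()))"
Tracking depth:
  Position 0 '(': depth becomes 1
  Position 1 '(': depth becomes 2
  Position 2 '(': depth becomes 3
  Position 3 ')': depth becomes 2
  Position 4 ')': depth becomes 1
  Position 5 ')': depth becomes 0
  Position 6 '(': depth becomes 1
  Position 7 ')': depth becomes 0
  Position 8 '(': depth becomes 1
  Position 9 '(': depth becomes 2
  Position 10 '(': depth becomes 3
  Position 11 ')': depth becomes 2
  Position 12 ')': depth becomes 1
  Position 13 ')': depth becomes 0
Maximum depth reached: 3

3


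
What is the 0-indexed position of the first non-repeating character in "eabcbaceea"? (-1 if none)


Input: eabcbaceea
Character frequencies:
  'a': 3
  'b': 2
  'c': 2
  'e': 3
Scanning left to right for freq == 1:
  Position 0 ('e'): freq=3, skip
  Position 1 ('a'): freq=3, skip
  Position 2 ('b'): freq=2, skip
  Position 3 ('c'): freq=2, skip
  Position 4 ('b'): freq=2, skip
  Position 5 ('a'): freq=3, skip
  Position 6 ('c'): freq=2, skip
  Position 7 ('e'): freq=3, skip
  Position 8 ('e'): freq=3, skip
  Position 9 ('a'): freq=3, skip
  No unique character found => answer = -1

-1
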